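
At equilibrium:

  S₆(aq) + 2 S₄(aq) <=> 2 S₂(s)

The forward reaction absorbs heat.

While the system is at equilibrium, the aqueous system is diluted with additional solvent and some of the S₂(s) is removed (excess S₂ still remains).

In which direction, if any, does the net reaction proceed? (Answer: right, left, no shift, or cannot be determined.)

Dilution lowers every aqueous concentration by the same factor. Δn_aq = 0 − 3 = -3, so the system shifts toward the side with more dissolved moles — to the left.
S₂ is a pure solid; its activity is 1 regardless of amount, so Q is unaffected — no shift from this change.
Only the nonzero effect(s) matter; the net shift is to the left.

left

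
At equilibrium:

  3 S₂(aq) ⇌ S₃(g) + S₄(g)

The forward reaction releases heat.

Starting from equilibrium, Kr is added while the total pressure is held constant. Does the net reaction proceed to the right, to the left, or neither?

right

Adding inert gas at constant total pressure expands the volume and lowers every reacting partial pressure. With Δn_gas = 2 − 0 = +2, Q moves away from K toward the side with fewer gas moles, so the system shifts toward the side with more gas moles — to the right.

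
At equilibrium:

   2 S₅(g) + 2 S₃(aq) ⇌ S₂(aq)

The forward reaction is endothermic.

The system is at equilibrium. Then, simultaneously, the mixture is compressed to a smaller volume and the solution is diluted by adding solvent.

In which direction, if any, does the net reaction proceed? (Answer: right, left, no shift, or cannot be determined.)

Gas moles: reactants 2, products 0 (Δn_gas = -2). Compression shifts the system toward the side with fewer moles of gas — to the right.
Dilution lowers every aqueous concentration by the same factor. Δn_aq = 1 − 2 = -1, so the system shifts toward the side with more dissolved moles — to the left.
The individual effects push in opposite directions; without quantitative information the net direction cannot be determined.

cannot be determined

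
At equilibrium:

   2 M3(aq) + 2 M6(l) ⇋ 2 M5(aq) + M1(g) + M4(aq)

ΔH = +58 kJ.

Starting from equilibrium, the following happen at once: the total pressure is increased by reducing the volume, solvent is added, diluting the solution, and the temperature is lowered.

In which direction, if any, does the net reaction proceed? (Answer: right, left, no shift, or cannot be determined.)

Gas moles: reactants 0, products 1 (Δn_gas = +1). Compression shifts the system toward the side with fewer moles of gas — to the left.
Dilution lowers every aqueous concentration by the same factor. Δn_aq = 3 − 2 = +1, so the system shifts toward the side with more dissolved moles — to the right.
The forward reaction is endothermic. Lowering T favours the exothermic direction — shift to the left.
The individual effects push in opposite directions; without quantitative information the net direction cannot be determined.

cannot be determined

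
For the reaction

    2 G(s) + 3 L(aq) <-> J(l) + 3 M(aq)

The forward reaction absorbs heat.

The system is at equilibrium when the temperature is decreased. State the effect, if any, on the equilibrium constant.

K depends on temperature via the van 't Hoff relation. The forward reaction is endothermic, so lowering T decreases K.

decreases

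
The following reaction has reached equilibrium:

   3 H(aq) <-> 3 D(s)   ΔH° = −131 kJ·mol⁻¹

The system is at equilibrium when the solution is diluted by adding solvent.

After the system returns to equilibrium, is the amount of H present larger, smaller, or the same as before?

Dilution lowers every aqueous concentration by the same factor. Δn_aq = 0 − 3 = -3, so the system shifts toward the side with more dissolved moles — to the left.
The net shift is to the left. H is a reactant, so its amount increases.

increases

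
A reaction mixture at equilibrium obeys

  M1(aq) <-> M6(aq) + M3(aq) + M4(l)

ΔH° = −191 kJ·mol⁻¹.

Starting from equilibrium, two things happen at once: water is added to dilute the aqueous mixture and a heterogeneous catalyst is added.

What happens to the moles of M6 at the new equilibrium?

increases

Dilution lowers every aqueous concentration by the same factor. Δn_aq = 2 − 1 = +1, so the system shifts toward the side with more dissolved moles — to the right.
A catalyst speeds both forward and reverse rates equally; it changes neither Q nor K — no shift from this change.
The net shift is to the right. M6 is a product, so its amount increases.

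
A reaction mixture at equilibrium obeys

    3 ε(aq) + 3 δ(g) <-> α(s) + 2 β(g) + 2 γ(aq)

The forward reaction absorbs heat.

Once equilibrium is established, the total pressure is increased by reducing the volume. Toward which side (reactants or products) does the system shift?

right

Gas moles: reactants 3, products 2 (Δn_gas = -1). Compression shifts the system toward the side with fewer moles of gas — to the right.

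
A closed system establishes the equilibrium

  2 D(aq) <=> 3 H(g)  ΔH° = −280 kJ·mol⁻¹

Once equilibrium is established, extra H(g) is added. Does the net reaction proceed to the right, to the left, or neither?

left

Adding H (g), a product, drives the reaction to the left.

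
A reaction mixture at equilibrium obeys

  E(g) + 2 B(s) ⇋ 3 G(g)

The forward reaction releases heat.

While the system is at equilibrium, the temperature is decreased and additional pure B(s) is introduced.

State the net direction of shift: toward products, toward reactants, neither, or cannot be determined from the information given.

right

The forward reaction is exothermic. Lowering T favours the exothermic direction — shift to the right.
B is a pure solid; its activity is 1 regardless of amount, so Q is unaffected — no shift from this change.
Only the nonzero effect(s) matter; the net shift is to the right.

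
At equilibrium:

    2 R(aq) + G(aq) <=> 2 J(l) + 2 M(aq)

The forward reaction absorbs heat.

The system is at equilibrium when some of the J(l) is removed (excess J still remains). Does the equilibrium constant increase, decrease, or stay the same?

The equilibrium constant depends only on temperature. This perturbation changes neither the position of equilibrium nor K.

unchanged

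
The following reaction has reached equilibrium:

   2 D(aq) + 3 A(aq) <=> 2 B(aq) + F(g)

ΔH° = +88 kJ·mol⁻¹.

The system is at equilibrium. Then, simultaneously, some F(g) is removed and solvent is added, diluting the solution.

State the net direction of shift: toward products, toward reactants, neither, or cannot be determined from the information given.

cannot be determined

Removing F (g), a product, drives the reaction to the right.
Dilution lowers every aqueous concentration by the same factor. Δn_aq = 2 − 5 = -3, so the system shifts toward the side with more dissolved moles — to the left.
The individual effects push in opposite directions; without quantitative information the net direction cannot be determined.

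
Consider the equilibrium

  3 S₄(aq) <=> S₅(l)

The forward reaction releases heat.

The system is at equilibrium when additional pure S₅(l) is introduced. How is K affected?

The equilibrium constant depends only on temperature. This perturbation changes neither the position of equilibrium nor K.

unchanged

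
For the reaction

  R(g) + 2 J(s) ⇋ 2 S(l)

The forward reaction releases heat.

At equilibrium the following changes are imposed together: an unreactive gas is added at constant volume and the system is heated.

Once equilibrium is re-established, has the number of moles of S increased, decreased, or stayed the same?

decreases

At constant volume, adding an inert gas leaves every reacting species' partial pressure unchanged, so Q is unchanged — no shift from this change.
The forward reaction is exothermic. Raising T favours the endothermic direction — shift to the left.
The net shift is to the left. S is a product, so its amount decreases.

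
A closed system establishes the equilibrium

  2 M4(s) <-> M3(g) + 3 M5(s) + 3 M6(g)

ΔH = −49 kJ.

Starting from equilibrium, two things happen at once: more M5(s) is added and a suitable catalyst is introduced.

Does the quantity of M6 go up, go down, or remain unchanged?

unchanged

M5 is a pure solid; its activity is 1 regardless of amount, so Q is unaffected — no shift from this change.
A catalyst speeds both forward and reverse rates equally; it changes neither Q nor K — no shift from this change.
No net shift occurs, so the amount of M6 is unchanged.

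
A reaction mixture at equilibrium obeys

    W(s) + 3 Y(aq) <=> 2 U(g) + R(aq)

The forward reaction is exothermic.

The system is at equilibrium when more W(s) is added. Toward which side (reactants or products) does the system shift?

W is a pure solid; its activity is 1 regardless of amount, so Q is unaffected — no shift from this change.

no shift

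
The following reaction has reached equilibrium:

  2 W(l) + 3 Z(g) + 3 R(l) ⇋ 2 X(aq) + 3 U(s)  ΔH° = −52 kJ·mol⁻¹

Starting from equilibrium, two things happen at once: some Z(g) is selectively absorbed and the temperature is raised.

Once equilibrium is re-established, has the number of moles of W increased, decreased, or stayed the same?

increases

Removing Z (g), a reactant, drives the reaction to the left.
The forward reaction is exothermic. Raising T favours the endothermic direction — shift to the left.
The net shift is to the left. W is a reactant, so its amount increases.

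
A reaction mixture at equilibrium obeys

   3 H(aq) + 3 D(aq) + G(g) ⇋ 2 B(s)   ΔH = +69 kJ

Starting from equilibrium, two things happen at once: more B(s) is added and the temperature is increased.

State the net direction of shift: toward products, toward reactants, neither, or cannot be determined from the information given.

right

B is a pure solid; its activity is 1 regardless of amount, so Q is unaffected — no shift from this change.
The forward reaction is endothermic. Raising T favours the endothermic direction — shift to the right.
Only the nonzero effect(s) matter; the net shift is to the right.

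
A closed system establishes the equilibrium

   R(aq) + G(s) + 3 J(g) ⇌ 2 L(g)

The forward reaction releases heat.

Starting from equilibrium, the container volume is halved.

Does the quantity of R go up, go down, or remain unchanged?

Gas moles: reactants 3, products 2 (Δn_gas = -1). Compression shifts the system toward the side with fewer moles of gas — to the right.
The net shift is to the right. R is a reactant, so its amount decreases.

decreases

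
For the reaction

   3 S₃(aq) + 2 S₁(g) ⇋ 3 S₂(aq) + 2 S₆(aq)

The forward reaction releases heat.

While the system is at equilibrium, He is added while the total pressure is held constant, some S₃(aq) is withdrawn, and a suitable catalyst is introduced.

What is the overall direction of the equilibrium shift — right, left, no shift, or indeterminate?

Adding inert gas at constant total pressure expands the volume and lowers every reacting partial pressure. With Δn_gas = 0 − 2 = -2, Q moves away from K toward the side with fewer gas moles, so the system shifts toward the side with more gas moles — to the left.
Removing S₃ (aq), a reactant, drives the reaction to the left.
A catalyst speeds both forward and reverse rates equally; it changes neither Q nor K — no shift from this change.
Only the nonzero effect(s) matter; the net shift is to the left.

left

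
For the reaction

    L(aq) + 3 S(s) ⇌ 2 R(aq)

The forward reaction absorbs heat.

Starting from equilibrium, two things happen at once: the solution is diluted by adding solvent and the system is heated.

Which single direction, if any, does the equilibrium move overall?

Dilution lowers every aqueous concentration by the same factor. Δn_aq = 2 − 1 = +1, so the system shifts toward the side with more dissolved moles — to the right.
The forward reaction is endothermic. Raising T favours the endothermic direction — shift to the right.
All effects act in the same direction — net shift to the right.

right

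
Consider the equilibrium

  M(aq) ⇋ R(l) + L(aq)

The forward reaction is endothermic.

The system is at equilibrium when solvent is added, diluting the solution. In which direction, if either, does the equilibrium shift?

Dilution scales every aqueous concentration by the same factor. Δn_aq = 1 − 1 = 0, so Q is unchanged — no shift.

no shift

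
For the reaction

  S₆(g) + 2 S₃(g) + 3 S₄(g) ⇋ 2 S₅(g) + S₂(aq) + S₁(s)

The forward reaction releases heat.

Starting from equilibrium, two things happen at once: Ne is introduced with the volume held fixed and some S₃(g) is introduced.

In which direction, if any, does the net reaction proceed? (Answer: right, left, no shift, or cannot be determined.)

At constant volume, adding an inert gas leaves every reacting species' partial pressure unchanged, so Q is unchanged — no shift from this change.
Adding S₃ (g), a reactant, drives the reaction to the right.
Only the nonzero effect(s) matter; the net shift is to the right.

right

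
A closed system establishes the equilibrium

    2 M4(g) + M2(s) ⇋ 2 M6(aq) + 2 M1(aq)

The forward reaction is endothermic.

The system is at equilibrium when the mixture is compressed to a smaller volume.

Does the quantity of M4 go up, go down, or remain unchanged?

decreases

Gas moles: reactants 2, products 0 (Δn_gas = -2). Compression shifts the system toward the side with fewer moles of gas — to the right.
The net shift is to the right. M4 is a reactant, so its amount decreases.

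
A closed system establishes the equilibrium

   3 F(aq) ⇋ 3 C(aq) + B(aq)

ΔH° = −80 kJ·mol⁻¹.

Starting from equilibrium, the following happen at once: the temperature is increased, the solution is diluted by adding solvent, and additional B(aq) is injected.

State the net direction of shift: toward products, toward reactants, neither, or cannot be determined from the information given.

The forward reaction is exothermic. Raising T favours the endothermic direction — shift to the left.
Dilution lowers every aqueous concentration by the same factor. Δn_aq = 4 − 3 = +1, so the system shifts toward the side with more dissolved moles — to the right.
Adding B (aq), a product, drives the reaction to the left.
The individual effects push in opposite directions; without quantitative information the net direction cannot be determined.

cannot be determined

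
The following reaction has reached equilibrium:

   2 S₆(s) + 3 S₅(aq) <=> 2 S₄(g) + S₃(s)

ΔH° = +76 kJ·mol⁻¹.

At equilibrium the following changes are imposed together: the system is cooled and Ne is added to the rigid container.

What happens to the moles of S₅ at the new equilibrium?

The forward reaction is endothermic. Lowering T favours the exothermic direction — shift to the left.
At constant volume, adding an inert gas leaves every reacting species' partial pressure unchanged, so Q is unchanged — no shift from this change.
The net shift is to the left. S₅ is a reactant, so its amount increases.

increases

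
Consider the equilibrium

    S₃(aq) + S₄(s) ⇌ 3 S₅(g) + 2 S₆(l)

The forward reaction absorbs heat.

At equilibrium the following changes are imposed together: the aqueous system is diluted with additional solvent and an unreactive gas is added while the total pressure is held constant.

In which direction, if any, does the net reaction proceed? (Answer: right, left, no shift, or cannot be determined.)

Dilution lowers every aqueous concentration by the same factor. Δn_aq = 0 − 1 = -1, so the system shifts toward the side with more dissolved moles — to the left.
Adding inert gas at constant total pressure expands the volume and lowers every reacting partial pressure. With Δn_gas = 3 − 0 = +3, Q moves away from K toward the side with fewer gas moles, so the system shifts toward the side with more gas moles — to the right.
The individual effects push in opposite directions; without quantitative information the net direction cannot be determined.

cannot be determined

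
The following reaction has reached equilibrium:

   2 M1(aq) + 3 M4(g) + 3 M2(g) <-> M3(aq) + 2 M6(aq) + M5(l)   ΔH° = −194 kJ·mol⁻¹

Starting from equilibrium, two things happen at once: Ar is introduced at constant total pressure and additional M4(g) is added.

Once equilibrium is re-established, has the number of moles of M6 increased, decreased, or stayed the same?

Adding inert gas at constant total pressure expands the volume and lowers every reacting partial pressure. With Δn_gas = 0 − 6 = -6, Q moves away from K toward the side with fewer gas moles, so the system shifts toward the side with more gas moles — to the left.
Adding M4 (g), a reactant, drives the reaction to the right.
The two effects oppose each other, so the net shift — and hence the change in M6 — cannot be determined from the given information.

cannot be determined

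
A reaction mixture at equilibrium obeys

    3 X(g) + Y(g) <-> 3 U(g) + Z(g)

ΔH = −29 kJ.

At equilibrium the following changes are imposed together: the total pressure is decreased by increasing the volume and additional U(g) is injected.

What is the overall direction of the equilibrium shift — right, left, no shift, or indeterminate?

left

Gas moles: reactants 4, products 4. Δn_gas = 0, so a volume change leaves Q equal to K — no shift from this change.
Adding U (g), a product, drives the reaction to the left.
Only the nonzero effect(s) matter; the net shift is to the left.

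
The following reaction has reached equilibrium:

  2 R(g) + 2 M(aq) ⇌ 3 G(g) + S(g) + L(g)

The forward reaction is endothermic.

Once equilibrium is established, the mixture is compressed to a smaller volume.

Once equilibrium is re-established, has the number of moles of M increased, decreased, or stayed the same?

increases

Gas moles: reactants 2, products 5 (Δn_gas = +3). Compression shifts the system toward the side with fewer moles of gas — to the left.
The net shift is to the left. M is a reactant, so its amount increases.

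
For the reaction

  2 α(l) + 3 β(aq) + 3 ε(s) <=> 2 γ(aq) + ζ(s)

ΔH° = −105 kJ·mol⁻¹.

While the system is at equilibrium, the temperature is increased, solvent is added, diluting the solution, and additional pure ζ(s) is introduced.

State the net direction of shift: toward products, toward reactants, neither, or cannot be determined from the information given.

The forward reaction is exothermic. Raising T favours the endothermic direction — shift to the left.
Dilution lowers every aqueous concentration by the same factor. Δn_aq = 2 − 3 = -1, so the system shifts toward the side with more dissolved moles — to the left.
ζ is a pure solid; its activity is 1 regardless of amount, so Q is unaffected — no shift from this change.
Only the nonzero effect(s) matter; the net shift is to the left.

left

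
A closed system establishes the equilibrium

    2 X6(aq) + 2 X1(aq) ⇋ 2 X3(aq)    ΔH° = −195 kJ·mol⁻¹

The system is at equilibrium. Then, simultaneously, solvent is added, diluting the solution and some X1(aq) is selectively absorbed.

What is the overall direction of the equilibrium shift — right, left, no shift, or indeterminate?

left

Dilution lowers every aqueous concentration by the same factor. Δn_aq = 2 − 4 = -2, so the system shifts toward the side with more dissolved moles — to the left.
Removing X1 (aq), a reactant, drives the reaction to the left.
All effects act in the same direction — net shift to the left.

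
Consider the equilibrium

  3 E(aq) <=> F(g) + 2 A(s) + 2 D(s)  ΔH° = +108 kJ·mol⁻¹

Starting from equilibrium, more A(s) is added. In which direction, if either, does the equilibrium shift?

A is a pure solid; its activity is 1 regardless of amount, so Q is unaffected — no shift from this change.

no shift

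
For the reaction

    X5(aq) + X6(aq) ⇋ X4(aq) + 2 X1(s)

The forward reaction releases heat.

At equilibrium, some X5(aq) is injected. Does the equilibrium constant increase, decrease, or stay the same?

unchanged

The equilibrium constant depends only on temperature. This perturbation may move the position of equilibrium, but since T is unchanged, K itself is unchanged.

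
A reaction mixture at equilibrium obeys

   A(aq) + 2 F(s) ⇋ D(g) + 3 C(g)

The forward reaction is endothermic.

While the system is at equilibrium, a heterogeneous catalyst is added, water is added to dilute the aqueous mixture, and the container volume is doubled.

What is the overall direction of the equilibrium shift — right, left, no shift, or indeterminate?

cannot be determined

A catalyst speeds both forward and reverse rates equally; it changes neither Q nor K — no shift from this change.
Dilution lowers every aqueous concentration by the same factor. Δn_aq = 0 − 1 = -1, so the system shifts toward the side with more dissolved moles — to the left.
Gas moles: reactants 0, products 4 (Δn_gas = +4). Expansion shifts the system toward the side with more moles of gas — to the right.
The individual effects push in opposite directions; without quantitative information the net direction cannot be determined.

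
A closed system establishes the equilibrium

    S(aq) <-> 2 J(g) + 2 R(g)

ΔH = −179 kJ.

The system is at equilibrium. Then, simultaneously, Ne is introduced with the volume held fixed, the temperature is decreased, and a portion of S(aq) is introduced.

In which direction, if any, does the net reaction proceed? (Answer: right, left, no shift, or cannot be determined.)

At constant volume, adding an inert gas leaves every reacting species' partial pressure unchanged, so Q is unchanged — no shift from this change.
The forward reaction is exothermic. Lowering T favours the exothermic direction — shift to the right.
Adding S (aq), a reactant, drives the reaction to the right.
Only the nonzero effect(s) matter; the net shift is to the right.

right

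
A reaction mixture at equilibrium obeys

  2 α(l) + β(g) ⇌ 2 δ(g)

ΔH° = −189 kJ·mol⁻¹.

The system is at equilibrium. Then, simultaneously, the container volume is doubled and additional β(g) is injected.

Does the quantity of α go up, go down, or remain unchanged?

Gas moles: reactants 1, products 2 (Δn_gas = +1). Expansion shifts the system toward the side with more moles of gas — to the right.
Adding β (g), a reactant, drives the reaction to the right.
The net shift is to the right. α is a reactant, so its amount decreases.

decreases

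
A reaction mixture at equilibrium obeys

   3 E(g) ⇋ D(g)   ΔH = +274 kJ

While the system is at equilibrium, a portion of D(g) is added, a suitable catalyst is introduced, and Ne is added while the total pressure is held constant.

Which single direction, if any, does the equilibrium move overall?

left

Adding D (g), a product, drives the reaction to the left.
A catalyst speeds both forward and reverse rates equally; it changes neither Q nor K — no shift from this change.
Adding inert gas at constant total pressure expands the volume and lowers every reacting partial pressure. With Δn_gas = 1 − 3 = -2, Q moves away from K toward the side with fewer gas moles, so the system shifts toward the side with more gas moles — to the left.
Only the nonzero effect(s) matter; the net shift is to the left.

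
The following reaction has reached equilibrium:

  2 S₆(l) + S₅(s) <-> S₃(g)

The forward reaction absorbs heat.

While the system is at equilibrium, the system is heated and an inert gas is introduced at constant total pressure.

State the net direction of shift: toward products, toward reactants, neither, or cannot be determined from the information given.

right

The forward reaction is endothermic. Raising T favours the endothermic direction — shift to the right.
Adding inert gas at constant total pressure expands the volume and lowers every reacting partial pressure. With Δn_gas = 1 − 0 = +1, Q moves away from K toward the side with fewer gas moles, so the system shifts toward the side with more gas moles — to the right.
All effects act in the same direction — net shift to the right.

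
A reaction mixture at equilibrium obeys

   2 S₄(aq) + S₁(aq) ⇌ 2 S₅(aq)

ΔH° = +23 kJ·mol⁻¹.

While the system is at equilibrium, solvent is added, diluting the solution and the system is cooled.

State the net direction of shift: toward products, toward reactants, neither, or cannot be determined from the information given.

left

Dilution lowers every aqueous concentration by the same factor. Δn_aq = 2 − 3 = -1, so the system shifts toward the side with more dissolved moles — to the left.
The forward reaction is endothermic. Lowering T favours the exothermic direction — shift to the left.
All effects act in the same direction — net shift to the left.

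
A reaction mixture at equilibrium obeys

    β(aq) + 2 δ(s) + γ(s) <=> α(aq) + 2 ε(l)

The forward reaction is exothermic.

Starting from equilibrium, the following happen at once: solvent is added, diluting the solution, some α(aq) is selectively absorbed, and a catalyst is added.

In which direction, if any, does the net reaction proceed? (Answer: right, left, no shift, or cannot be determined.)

right

Dilution scales every aqueous concentration by the same factor. Δn_aq = 1 − 1 = 0, so Q is unchanged — no shift.
Removing α (aq), a product, drives the reaction to the right.
A catalyst speeds both forward and reverse rates equally; it changes neither Q nor K — no shift from this change.
Only the nonzero effect(s) matter; the net shift is to the right.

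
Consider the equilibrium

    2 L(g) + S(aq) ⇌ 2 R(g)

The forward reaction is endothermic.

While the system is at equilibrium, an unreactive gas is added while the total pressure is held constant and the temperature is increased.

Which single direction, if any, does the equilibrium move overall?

right

Adding inert gas at constant total pressure expands the volume, scaling every reacting partial pressure by the same factor. Δn_gas = 2 − 2 = 0, so Q is unchanged — no shift.
The forward reaction is endothermic. Raising T favours the endothermic direction — shift to the right.
Only the nonzero effect(s) matter; the net shift is to the right.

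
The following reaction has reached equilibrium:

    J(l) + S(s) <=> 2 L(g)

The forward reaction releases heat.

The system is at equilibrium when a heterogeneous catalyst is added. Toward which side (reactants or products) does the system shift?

A catalyst speeds both forward and reverse rates equally; it changes neither Q nor K — no shift from this change.

no shift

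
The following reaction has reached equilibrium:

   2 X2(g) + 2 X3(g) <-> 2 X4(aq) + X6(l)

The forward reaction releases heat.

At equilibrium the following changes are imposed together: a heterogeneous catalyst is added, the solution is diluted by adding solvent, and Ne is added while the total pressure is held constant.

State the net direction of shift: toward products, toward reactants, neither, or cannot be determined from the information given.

A catalyst speeds both forward and reverse rates equally; it changes neither Q nor K — no shift from this change.
Dilution lowers every aqueous concentration by the same factor. Δn_aq = 2 − 0 = +2, so the system shifts toward the side with more dissolved moles — to the right.
Adding inert gas at constant total pressure expands the volume and lowers every reacting partial pressure. With Δn_gas = 0 − 4 = -4, Q moves away from K toward the side with fewer gas moles, so the system shifts toward the side with more gas moles — to the left.
The individual effects push in opposite directions; without quantitative information the net direction cannot be determined.

cannot be determined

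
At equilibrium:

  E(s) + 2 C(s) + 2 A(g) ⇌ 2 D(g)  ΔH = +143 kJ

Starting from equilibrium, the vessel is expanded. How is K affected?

unchanged

The equilibrium constant depends only on temperature. This perturbation changes neither the position of equilibrium nor K.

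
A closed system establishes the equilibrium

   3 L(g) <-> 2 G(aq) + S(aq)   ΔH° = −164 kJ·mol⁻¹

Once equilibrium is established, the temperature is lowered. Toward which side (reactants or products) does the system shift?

The forward reaction is exothermic. Lowering T favours the exothermic direction — shift to the right.

right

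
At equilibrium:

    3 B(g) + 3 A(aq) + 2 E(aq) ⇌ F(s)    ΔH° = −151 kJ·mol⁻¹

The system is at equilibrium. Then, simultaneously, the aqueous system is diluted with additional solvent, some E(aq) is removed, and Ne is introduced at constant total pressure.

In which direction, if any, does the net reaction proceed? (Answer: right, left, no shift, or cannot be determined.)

Dilution lowers every aqueous concentration by the same factor. Δn_aq = 0 − 5 = -5, so the system shifts toward the side with more dissolved moles — to the left.
Removing E (aq), a reactant, drives the reaction to the left.
Adding inert gas at constant total pressure expands the volume and lowers every reacting partial pressure. With Δn_gas = 0 − 3 = -3, Q moves away from K toward the side with fewer gas moles, so the system shifts toward the side with more gas moles — to the left.
All effects act in the same direction — net shift to the left.

left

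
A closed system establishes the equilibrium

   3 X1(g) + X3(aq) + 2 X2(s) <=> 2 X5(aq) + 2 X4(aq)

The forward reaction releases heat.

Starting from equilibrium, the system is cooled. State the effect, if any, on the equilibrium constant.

K depends on temperature via the van 't Hoff relation. The forward reaction is exothermic, so lowering T increases K.

increases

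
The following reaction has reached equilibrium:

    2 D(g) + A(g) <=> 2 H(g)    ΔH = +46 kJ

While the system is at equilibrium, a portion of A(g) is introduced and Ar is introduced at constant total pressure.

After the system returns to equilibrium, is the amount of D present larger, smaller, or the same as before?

Adding A (g), a reactant, drives the reaction to the right.
Adding inert gas at constant total pressure expands the volume and lowers every reacting partial pressure. With Δn_gas = 2 − 3 = -1, Q moves away from K toward the side with fewer gas moles, so the system shifts toward the side with more gas moles — to the left.
The two effects oppose each other, so the net shift — and hence the change in D — cannot be determined from the given information.

cannot be determined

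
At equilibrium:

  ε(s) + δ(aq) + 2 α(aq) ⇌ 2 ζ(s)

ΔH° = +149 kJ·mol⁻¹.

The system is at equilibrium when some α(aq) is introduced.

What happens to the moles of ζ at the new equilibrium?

increases

Adding α (aq), a reactant, drives the reaction to the right.
The net shift is to the right. ζ is a product, so its amount increases.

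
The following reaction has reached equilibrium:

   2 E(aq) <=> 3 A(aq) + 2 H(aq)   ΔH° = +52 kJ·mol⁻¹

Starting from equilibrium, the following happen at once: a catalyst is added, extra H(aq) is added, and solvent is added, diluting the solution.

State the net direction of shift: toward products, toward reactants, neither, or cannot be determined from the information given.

cannot be determined

A catalyst speeds both forward and reverse rates equally; it changes neither Q nor K — no shift from this change.
Adding H (aq), a product, drives the reaction to the left.
Dilution lowers every aqueous concentration by the same factor. Δn_aq = 5 − 2 = +3, so the system shifts toward the side with more dissolved moles — to the right.
The individual effects push in opposite directions; without quantitative information the net direction cannot be determined.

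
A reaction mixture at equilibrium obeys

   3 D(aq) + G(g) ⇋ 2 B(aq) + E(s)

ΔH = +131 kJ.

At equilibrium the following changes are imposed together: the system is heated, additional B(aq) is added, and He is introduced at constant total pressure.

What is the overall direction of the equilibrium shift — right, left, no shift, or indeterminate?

cannot be determined

The forward reaction is endothermic. Raising T favours the endothermic direction — shift to the right.
Adding B (aq), a product, drives the reaction to the left.
Adding inert gas at constant total pressure expands the volume and lowers every reacting partial pressure. With Δn_gas = 0 − 1 = -1, Q moves away from K toward the side with fewer gas moles, so the system shifts toward the side with more gas moles — to the left.
The individual effects push in opposite directions; without quantitative information the net direction cannot be determined.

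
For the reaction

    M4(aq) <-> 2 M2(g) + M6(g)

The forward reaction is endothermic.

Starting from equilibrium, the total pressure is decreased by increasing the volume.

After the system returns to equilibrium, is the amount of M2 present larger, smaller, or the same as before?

Gas moles: reactants 0, products 3 (Δn_gas = +3). Expansion shifts the system toward the side with more moles of gas — to the right.
The net shift is to the right. M2 is a product, so its amount increases.

increases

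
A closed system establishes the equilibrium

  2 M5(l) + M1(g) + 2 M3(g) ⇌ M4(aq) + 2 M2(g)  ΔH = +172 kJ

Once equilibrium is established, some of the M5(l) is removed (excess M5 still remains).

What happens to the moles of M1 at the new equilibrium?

unchanged

M5 is a pure liquid; its activity is 1 regardless of amount, so Q is unaffected — no shift from this change.
No net shift occurs, so the amount of M1 is unchanged.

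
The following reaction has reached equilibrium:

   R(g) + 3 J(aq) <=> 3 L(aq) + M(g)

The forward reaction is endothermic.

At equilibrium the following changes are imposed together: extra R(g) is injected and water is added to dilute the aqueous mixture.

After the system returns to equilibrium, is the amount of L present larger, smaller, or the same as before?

increases

Adding R (g), a reactant, drives the reaction to the right.
Dilution scales every aqueous concentration by the same factor. Δn_aq = 3 − 3 = 0, so Q is unchanged — no shift.
The net shift is to the right. L is a product, so its amount increases.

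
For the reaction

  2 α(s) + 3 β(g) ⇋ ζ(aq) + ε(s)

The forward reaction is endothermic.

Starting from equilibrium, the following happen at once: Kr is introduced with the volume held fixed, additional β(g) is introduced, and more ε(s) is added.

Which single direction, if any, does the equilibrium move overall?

At constant volume, adding an inert gas leaves every reacting species' partial pressure unchanged, so Q is unchanged — no shift from this change.
Adding β (g), a reactant, drives the reaction to the right.
ε is a pure solid; its activity is 1 regardless of amount, so Q is unaffected — no shift from this change.
Only the nonzero effect(s) matter; the net shift is to the right.

right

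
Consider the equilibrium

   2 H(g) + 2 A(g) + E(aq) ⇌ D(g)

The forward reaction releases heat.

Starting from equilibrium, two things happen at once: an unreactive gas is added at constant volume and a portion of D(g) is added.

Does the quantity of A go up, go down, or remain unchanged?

At constant volume, adding an inert gas leaves every reacting species' partial pressure unchanged, so Q is unchanged — no shift from this change.
Adding D (g), a product, drives the reaction to the left.
The net shift is to the left. A is a reactant, so its amount increases.

increases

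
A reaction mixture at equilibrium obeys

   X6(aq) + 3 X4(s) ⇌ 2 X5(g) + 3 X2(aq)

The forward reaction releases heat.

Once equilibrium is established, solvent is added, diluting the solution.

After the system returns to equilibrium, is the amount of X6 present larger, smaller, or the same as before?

Dilution lowers every aqueous concentration by the same factor. Δn_aq = 3 − 1 = +2, so the system shifts toward the side with more dissolved moles — to the right.
The net shift is to the right. X6 is a reactant, so its amount decreases.

decreases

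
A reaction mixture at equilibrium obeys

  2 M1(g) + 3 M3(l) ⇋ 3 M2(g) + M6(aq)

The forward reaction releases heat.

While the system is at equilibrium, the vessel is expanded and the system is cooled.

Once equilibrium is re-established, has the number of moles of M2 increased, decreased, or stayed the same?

increases

Gas moles: reactants 2, products 3 (Δn_gas = +1). Expansion shifts the system toward the side with more moles of gas — to the right.
The forward reaction is exothermic. Lowering T favours the exothermic direction — shift to the right.
The net shift is to the right. M2 is a product, so its amount increases.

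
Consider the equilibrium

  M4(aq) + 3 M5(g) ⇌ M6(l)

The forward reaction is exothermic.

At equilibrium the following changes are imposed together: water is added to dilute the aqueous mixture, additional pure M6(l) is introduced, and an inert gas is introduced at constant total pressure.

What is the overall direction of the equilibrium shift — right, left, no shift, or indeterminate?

Dilution lowers every aqueous concentration by the same factor. Δn_aq = 0 − 1 = -1, so the system shifts toward the side with more dissolved moles — to the left.
M6 is a pure liquid; its activity is 1 regardless of amount, so Q is unaffected — no shift from this change.
Adding inert gas at constant total pressure expands the volume and lowers every reacting partial pressure. With Δn_gas = 0 − 3 = -3, Q moves away from K toward the side with fewer gas moles, so the system shifts toward the side with more gas moles — to the left.
Only the nonzero effect(s) matter; the net shift is to the left.

left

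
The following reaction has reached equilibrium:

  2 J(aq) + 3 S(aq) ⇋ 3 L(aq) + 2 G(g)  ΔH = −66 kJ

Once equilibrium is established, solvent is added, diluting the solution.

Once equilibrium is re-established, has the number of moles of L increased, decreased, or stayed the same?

Dilution lowers every aqueous concentration by the same factor. Δn_aq = 3 − 5 = -2, so the system shifts toward the side with more dissolved moles — to the left.
The net shift is to the left. L is a product, so its amount decreases.

decreases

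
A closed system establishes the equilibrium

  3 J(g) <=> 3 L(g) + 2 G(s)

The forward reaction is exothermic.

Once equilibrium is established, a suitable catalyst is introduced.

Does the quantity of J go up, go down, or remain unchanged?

unchanged

A catalyst speeds both forward and reverse rates equally; it changes neither Q nor K — no shift from this change.
No net shift occurs, so the amount of J is unchanged.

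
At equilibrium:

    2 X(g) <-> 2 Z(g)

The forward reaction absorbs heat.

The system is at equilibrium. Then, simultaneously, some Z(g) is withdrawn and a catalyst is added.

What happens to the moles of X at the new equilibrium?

Removing Z (g), a product, drives the reaction to the right.
A catalyst speeds both forward and reverse rates equally; it changes neither Q nor K — no shift from this change.
The net shift is to the right. X is a reactant, so its amount decreases.

decreases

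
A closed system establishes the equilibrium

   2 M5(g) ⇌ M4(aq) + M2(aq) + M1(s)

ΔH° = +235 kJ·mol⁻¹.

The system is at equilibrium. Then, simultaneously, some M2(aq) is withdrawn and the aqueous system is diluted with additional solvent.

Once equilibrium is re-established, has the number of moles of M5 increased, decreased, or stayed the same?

Removing M2 (aq), a product, drives the reaction to the right.
Dilution lowers every aqueous concentration by the same factor. Δn_aq = 2 − 0 = +2, so the system shifts toward the side with more dissolved moles — to the right.
The net shift is to the right. M5 is a reactant, so its amount decreases.

decreases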